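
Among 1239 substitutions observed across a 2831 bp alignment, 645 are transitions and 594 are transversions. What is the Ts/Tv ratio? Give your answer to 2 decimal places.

1.09

R = 645/594 = 1.085858… ≈ 1.09 (to 2 d.p.).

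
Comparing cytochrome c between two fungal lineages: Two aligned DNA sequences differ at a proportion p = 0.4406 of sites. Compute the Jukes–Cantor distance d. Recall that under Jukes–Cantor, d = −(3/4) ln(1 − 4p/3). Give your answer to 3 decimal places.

0.664

d = −(3/4) ln(1 − 4p/3) = −0.75 ln(1 − 0.587467) = −0.75 ln(0.412533)
  = −0.75 × (-0.885439) = 0.664079 substitutions/site.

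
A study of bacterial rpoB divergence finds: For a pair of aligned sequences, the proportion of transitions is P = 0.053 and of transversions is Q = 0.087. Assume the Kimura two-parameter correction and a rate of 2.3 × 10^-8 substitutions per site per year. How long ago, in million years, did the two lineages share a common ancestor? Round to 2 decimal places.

3.37

Under the Kimura two-parameter model, d = −½ ln(1 − 2P − Q) − ¼ ln(1 − 2Q).
1 − 2P − Q = 0.807, giving −½ ln(0.807) = 0.107216.
1 − 2Q = 0.826, giving −¼ ln(0.826) = 0.047790.
d = 0.107216 + 0.047790 = 0.155006.
Under a molecular clock d = 2μt, so t = d/(2μ) = 0.155006 / (2 × 2.3 × 10^-8) = 3.37 million years.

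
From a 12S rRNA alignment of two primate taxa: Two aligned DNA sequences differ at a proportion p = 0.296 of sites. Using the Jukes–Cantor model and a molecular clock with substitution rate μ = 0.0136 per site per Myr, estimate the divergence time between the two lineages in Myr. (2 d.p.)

13.84

d = −(3/4) ln(1 − 4p/3) = −0.75 ln(1 − 0.394667) = −0.75 ln(0.605333)
  = −0.75 × (-0.501977) = 0.376483 substitutions/site.
Under a molecular clock d = 2μt, so t = d/(2μ) = 0.376483 / (2 × 0.0136) = 13.84 Myr.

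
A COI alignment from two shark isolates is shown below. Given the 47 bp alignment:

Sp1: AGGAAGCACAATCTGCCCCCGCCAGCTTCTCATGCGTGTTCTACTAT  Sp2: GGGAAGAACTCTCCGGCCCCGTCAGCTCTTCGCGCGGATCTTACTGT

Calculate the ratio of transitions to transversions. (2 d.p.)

Transitions are A↔G and C↔T; transversions are all other mismatches.
Transitions: 11. Transversions: 5.
R = 11/5 = 2.20.

2.20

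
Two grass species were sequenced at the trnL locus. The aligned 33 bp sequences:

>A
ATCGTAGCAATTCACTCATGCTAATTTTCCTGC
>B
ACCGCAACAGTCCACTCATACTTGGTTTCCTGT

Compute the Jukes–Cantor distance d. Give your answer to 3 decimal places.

0.388

The sequences differ at 10 of 33 sites (2, 5, 7, 10, 12, 20, 23, 24, 25, 33), so p = 10/33 ≈ 0.30303.
d = −(3/4) ln(1 − 4p/3) = −0.75 ln(1 − 0.40404) = −0.75 ln(0.59596)
  = −0.75 × (-0.517582) = 0.388187 substitutions/site.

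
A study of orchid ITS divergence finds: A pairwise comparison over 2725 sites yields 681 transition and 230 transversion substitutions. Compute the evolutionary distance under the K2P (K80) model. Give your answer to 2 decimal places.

0.49

P = 681/2725 ≈ 0.249908 and Q = 230/2725 ≈ 0.084404.
Under the Kimura two-parameter model, d = −½ ln(1 − 2P − Q) − ¼ ln(1 − 2Q).
1 − 2P − Q = 0.41578, giving −½ ln(0.41578) = 0.438800.
1 − 2Q = 0.831192, giving −¼ ln(0.831192) = 0.046224.
d = 0.438800 + 0.046224 = 0.485024.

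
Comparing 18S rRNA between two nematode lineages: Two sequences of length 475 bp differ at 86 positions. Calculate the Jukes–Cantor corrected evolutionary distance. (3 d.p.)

p = 86/475 ≈ 0.181053.
d = −(3/4) ln(1 − 4p/3) = −0.75 ln(1 − 0.241404) = −0.75 ln(0.758596)
  = −0.75 × (-0.276286) = 0.207215 substitutions/site.

0.207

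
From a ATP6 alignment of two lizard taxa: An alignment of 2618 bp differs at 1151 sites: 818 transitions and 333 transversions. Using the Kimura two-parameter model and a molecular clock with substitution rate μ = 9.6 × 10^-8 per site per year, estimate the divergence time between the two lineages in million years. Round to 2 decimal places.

4.01

P = 818/2618 ≈ 0.312452 and Q = 333/2618 ≈ 0.127196.
Under the Kimura two-parameter model, d = −½ ln(1 − 2P − Q) − ¼ ln(1 − 2Q).
1 − 2P − Q = 0.2479, giving −½ ln(0.2479) = 0.697365.
1 − 2Q = 0.745608, giving −¼ ln(0.745608) = 0.073389.
d = 0.697365 + 0.073389 = 0.770754.
Under a molecular clock d = 2μt, so t = d/(2μ) = 0.770754 / (2 × 9.6 × 10^-8) = 4.01 million years.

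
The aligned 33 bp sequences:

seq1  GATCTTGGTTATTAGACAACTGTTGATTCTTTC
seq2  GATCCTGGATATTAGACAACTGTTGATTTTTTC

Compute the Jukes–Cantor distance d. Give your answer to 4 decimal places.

0.0969

The sequences differ at 3 of 33 sites (5, 9, 29), so p = 3/33 ≈ 0.090909.
d = −(3/4) ln(1 − 4p/3) = −0.75 ln(1 − 0.121212) = −0.75 ln(0.878788)
  = −0.75 × (-0.129212) = 0.096909 substitutions/site.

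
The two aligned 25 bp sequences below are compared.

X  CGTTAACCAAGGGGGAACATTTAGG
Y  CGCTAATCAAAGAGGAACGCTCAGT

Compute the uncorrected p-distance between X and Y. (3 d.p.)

0.320

The sequences differ at 8 of 25 positions (sites 3, 7, 11, 13, 19, 20, 22, 25).
p = 8/25 = 0.320.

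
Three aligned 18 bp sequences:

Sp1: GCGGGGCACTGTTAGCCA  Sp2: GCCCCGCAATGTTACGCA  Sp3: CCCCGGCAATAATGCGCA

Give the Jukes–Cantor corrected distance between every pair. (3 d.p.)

Sp1–Sp2: 6/18 sites differ → p ≈ 0.333333, d = −0.75 ln(1 − 0.444444) = 0.440839 ≈ 0.441.
Sp1–Sp3: 9/18 sites differ → p = 0.5, d = −0.75 ln(1 − 0.666667) = 0.823960 ≈ 0.824.
Sp2–Sp3: 5/18 sites differ → p ≈ 0.277778, d = −0.75 ln(1 − 0.370371) = 0.346968 ≈ 0.347.

d(Sp1,Sp2) = 0.441, d(Sp1,Sp3) = 0.824, d(Sp2,Sp3) = 0.347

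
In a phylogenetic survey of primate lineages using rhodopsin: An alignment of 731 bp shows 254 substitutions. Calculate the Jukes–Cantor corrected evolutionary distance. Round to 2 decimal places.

0.47

p = 254/731 ≈ 0.347469.
d = −(3/4) ln(1 − 4p/3) = −0.75 ln(1 − 0.463292) = −0.75 ln(0.536708)
  = −0.75 × (-0.622301) = 0.466726 substitutions/site.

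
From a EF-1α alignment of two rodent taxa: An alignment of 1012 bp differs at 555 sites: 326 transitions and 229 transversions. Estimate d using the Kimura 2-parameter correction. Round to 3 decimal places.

1.173

P = 326/1012 ≈ 0.322134 and Q = 229/1012 ≈ 0.226285.
Under the Kimura two-parameter model, d = −½ ln(1 − 2P − Q) − ¼ ln(1 − 2Q).
1 − 2P − Q = 0.129447, giving −½ ln(0.129447) = 1.022242.
1 − 2Q = 0.54743, giving −¼ ln(0.54743) = 0.150630.
d = 1.022242 + 0.150630 = 1.172872.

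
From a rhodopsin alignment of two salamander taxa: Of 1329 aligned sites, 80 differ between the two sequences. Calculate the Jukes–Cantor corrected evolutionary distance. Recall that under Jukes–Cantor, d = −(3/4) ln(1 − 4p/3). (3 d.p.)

0.063

p = 80/1329 ≈ 0.060196.
d = −(3/4) ln(1 − 4p/3) = −0.75 ln(1 − 0.080261) = −0.75 ln(0.919739)
  = −0.75 × (-0.083665) = 0.062749 substitutions/site.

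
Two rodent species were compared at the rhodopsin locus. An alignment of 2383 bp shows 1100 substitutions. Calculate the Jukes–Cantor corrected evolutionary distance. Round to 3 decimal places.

0.717

p = 1100/2383 ≈ 0.461603.
d = −(3/4) ln(1 − 4p/3) = −0.75 ln(1 − 0.615471) = −0.75 ln(0.384529)
  = −0.75 × (-0.955736) = 0.716802 substitutions/site.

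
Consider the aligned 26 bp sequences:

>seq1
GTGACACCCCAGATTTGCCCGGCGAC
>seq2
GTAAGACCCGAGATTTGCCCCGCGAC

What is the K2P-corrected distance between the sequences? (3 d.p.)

0.172

Of 26 sites, 1 differences are transitions and 3 are transversions, so P = 1/26 ≈ 0.038462 and Q = 3/26 ≈ 0.115385.
Under the Kimura two-parameter model, d = −½ ln(1 − 2P − Q) − ¼ ln(1 − 2Q).
1 − 2P − Q = 0.807691, giving −½ ln(0.807691) = 0.106788.
1 − 2Q = 0.76923, giving −¼ ln(0.76923) = 0.065591.
d = 0.106788 + 0.065591 = 0.172379.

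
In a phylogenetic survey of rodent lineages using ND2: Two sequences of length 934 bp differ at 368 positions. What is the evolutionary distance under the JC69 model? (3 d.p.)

0.559

p = 368/934 ≈ 0.394004.
d = −(3/4) ln(1 − 4p/3) = −0.75 ln(1 − 0.525339) = −0.75 ln(0.474661)
  = −0.75 × (-0.745154) = 0.558866 substitutions/site.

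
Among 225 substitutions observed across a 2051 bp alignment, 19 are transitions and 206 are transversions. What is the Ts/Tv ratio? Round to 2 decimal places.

0.09

R = 19/206 = 0.092233… ≈ 0.09 (to 2 d.p.).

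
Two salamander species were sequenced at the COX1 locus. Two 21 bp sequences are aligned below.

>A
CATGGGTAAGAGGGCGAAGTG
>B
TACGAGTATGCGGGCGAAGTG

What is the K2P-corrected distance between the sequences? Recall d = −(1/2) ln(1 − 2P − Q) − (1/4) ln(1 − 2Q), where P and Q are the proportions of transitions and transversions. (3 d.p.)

0.293

Of 21 sites, 3 differences are transitions and 2 are transversions, so P = 3/21 ≈ 0.142857 and Q = 2/21 ≈ 0.095238.
Under the Kimura two-parameter model, d = −½ ln(1 − 2P − Q) − ¼ ln(1 − 2Q).
1 − 2P − Q = 0.619048, giving −½ ln(0.619048) = 0.239786.
1 − 2Q = 0.809524, giving −¼ ln(0.809524) = 0.052827.
d = 0.239786 + 0.052827 = 0.292613.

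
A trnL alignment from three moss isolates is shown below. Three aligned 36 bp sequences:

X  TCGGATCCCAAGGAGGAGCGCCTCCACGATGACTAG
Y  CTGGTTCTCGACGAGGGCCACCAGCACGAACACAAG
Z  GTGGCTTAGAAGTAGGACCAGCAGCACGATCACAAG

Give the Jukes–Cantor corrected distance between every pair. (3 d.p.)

d(X,Y) = 0.548, d(X,Z) = 0.548, d(Y,Z) = 0.392

X–Y: 14/36 sites differ → p ≈ 0.388889, d = −0.75 ln(1 − 0.518519) = 0.548166 ≈ 0.548.
X–Z: 14/36 sites differ → p ≈ 0.388889, d = −0.75 ln(1 − 0.518519) = 0.548166 ≈ 0.548.
Y–Z: 11/36 sites differ → p ≈ 0.305556, d = −0.75 ln(1 − 0.407408) = 0.392437 ≈ 0.392.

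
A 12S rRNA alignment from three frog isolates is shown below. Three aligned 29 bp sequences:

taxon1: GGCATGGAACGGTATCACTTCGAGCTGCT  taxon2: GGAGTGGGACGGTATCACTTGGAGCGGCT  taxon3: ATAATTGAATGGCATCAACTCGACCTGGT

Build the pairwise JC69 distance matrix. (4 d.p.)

taxon1–taxon2: 5/29 sites differ → p ≈ 0.172414, d = −0.75 ln(1 − 0.229885) = 0.195912 ≈ 0.1959.
taxon1–taxon3: 10/29 sites differ → p ≈ 0.344828, d = −0.75 ln(1 − 0.459771) = 0.461822 ≈ 0.4618.
taxon2–taxon3: 13/29 sites differ → p ≈ 0.448276, d = −0.75 ln(1 − 0.597701) = 0.682920 ≈ 0.6829.

d(taxon1,taxon2) = 0.1959, d(taxon1,taxon3) = 0.4618, d(taxon2,taxon3) = 0.6829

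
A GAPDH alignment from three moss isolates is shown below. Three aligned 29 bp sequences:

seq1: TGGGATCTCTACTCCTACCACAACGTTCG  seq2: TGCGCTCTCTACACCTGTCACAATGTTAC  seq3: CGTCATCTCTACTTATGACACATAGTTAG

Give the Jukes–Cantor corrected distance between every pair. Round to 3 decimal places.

d(seq1,seq2) = 0.344, d(seq1,seq3) = 0.462, d(seq2,seq3) = 0.529

seq1–seq2: 8/29 sites differ → p ≈ 0.275862, d = −0.75 ln(1 − 0.367816) = 0.343931 ≈ 0.344.
seq1–seq3: 10/29 sites differ → p ≈ 0.344828, d = −0.75 ln(1 − 0.459771) = 0.461822 ≈ 0.462.
seq2–seq3: 11/29 sites differ → p ≈ 0.37931, d = −0.75 ln(1 − 0.505747) = 0.528531 ≈ 0.529.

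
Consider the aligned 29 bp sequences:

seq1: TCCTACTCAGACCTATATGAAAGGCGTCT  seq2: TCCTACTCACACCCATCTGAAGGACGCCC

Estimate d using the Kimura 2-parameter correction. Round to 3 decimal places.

Of 29 sites, 5 differences are transitions and 2 are transversions, so P = 5/29 ≈ 0.172414 and Q = 2/29 ≈ 0.068966.
Under the Kimura two-parameter model, d = −½ ln(1 − 2P − Q) − ¼ ln(1 − 2Q).
1 − 2P − Q = 0.586206, giving −½ ln(0.586206) = 0.267042.
1 − 2Q = 0.862068, giving −¼ ln(0.862068) = 0.037105.
d = 0.267042 + 0.037105 = 0.304147.

0.304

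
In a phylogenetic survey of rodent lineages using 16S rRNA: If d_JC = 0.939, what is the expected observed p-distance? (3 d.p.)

0.536

p = (3/4)(1 − e^(−4d/3)) = 0.75 × (1 − e^(-1.252)) = 0.75 × (1 − 0.285932) = 0.535551.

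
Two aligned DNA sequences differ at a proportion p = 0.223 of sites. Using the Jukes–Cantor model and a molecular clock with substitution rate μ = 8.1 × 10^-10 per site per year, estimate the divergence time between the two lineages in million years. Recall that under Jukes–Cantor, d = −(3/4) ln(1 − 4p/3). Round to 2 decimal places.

163.37

d = −(3/4) ln(1 − 4p/3) = −0.75 ln(1 − 0.297333) = −0.75 ln(0.702667)
  = −0.75 × (-0.352872) = 0.264654 substitutions/site.
Under a molecular clock d = 2μt, so t = d/(2μ) = 0.264654 / (2 × 8.1 × 10^-10) = 163.37 million years.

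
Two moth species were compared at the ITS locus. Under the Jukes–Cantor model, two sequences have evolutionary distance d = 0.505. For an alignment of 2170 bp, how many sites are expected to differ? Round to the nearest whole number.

Invert JC69: p = (3/4)(1 − e^(−4d/3)) = 0.75 × (1 − e^(-0.673333)) = 0.75 × (1 − 0.510006) = 0.367496.
Expected differing sites = pL ≈ 0.367496 × 2170 = 797.46632 ≈ 797.

797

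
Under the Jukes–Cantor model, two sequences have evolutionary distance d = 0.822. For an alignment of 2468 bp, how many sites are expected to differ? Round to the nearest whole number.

Invert JC69: p = (3/4)(1 − e^(−4d/3)) = 0.75 × (1 − e^(-1.096)) = 0.75 × (1 − 0.334205) = 0.499346.
Expected differing sites = pL ≈ 0.499346 × 2468 = 1232.385928 ≈ 1232.

1232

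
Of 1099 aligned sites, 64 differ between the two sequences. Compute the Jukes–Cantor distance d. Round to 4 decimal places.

0.0606

p = 64/1099 ≈ 0.058235.
d = −(3/4) ln(1 − 4p/3) = −0.75 ln(1 − 0.077647) = −0.75 ln(0.922353)
  = −0.75 × (-0.080827) = 0.060620 substitutions/site.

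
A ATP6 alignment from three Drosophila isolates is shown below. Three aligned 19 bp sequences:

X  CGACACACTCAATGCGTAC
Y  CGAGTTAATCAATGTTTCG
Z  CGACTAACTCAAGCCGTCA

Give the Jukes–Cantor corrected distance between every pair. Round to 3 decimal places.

d(X,Y) = 0.618, d(X,Z) = 0.410, d(Y,Z) = 0.618

X–Y: 8/19 sites differ → p ≈ 0.421053, d = −0.75 ln(1 − 0.561404) = 0.618132 ≈ 0.618.
X–Z: 6/19 sites differ → p ≈ 0.315789, d = −0.75 ln(1 − 0.421052) = 0.409907 ≈ 0.410.
Y–Z: 8/19 sites differ → p ≈ 0.421053, d = −0.75 ln(1 − 0.561404) = 0.618132 ≈ 0.618.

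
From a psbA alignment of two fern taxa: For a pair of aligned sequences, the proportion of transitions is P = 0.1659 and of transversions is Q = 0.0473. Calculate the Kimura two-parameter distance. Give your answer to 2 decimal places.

Under the Kimura two-parameter model, d = −½ ln(1 − 2P − Q) − ¼ ln(1 − 2Q).
1 − 2P − Q = 0.6209, giving −½ ln(0.6209) = 0.238293.
1 − 2Q = 0.9054, giving −¼ ln(0.9054) = 0.024845.
d = 0.238293 + 0.024845 = 0.263138.

0.26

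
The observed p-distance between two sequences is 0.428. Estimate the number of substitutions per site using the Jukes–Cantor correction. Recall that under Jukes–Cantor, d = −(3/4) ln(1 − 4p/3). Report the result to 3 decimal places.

d = −(3/4) ln(1 − 4p/3) = −0.75 ln(1 − 0.570667) = −0.75 ln(0.429333)
  = −0.75 × (-0.845522) = 0.634142 substitutions/site.

0.634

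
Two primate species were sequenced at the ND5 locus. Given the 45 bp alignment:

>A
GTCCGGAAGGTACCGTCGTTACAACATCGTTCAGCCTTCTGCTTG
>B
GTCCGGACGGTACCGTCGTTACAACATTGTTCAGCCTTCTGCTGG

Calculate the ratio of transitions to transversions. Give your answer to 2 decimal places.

0.50

Transitions are A↔G and C↔T; transversions are all other mismatches.
Transitions: 1. Transversions: 2.
R = 1/2 = 0.50.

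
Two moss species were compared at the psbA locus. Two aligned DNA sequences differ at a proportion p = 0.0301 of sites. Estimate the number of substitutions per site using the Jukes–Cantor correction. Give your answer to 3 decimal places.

d = −(3/4) ln(1 − 4p/3) = −0.75 ln(1 − 0.040133) = −0.75 ln(0.959867)
  = −0.75 × (-0.040961) = 0.030721 substitutions/site.

0.031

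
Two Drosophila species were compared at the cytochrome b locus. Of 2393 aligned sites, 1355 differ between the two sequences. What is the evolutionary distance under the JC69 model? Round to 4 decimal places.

1.0548

p = 1355/2393 ≈ 0.566235.
d = −(3/4) ln(1 − 4p/3) = −0.75 ln(1 − 0.75498) = −0.75 ln(0.24502)
  = −0.75 × (-1.406415) = 1.054811 substitutions/site.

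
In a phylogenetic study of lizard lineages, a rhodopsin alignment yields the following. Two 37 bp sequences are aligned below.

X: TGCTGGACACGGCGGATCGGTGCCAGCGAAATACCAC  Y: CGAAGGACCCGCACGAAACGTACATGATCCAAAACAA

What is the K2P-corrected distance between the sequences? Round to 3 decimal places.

Of 37 sites, 2 differences are transitions and 18 are transversions, so P = 2/37 ≈ 0.054054 and Q = 18/37 ≈ 0.486486.
Under the Kimura two-parameter model, d = −½ ln(1 − 2P − Q) − ¼ ln(1 − 2Q).
1 − 2P − Q = 0.405406, giving −½ ln(0.405406) = 0.451433.
1 − 2Q = 0.027028, giving −¼ ln(0.027028) = 0.902720.
d = 0.451433 + 0.902720 = 1.354153.

1.354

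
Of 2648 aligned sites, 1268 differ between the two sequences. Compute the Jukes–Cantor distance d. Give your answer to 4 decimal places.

p = 1268/2648 ≈ 0.478852.
d = −(3/4) ln(1 − 4p/3) = −0.75 ln(1 − 0.638469) = −0.75 ln(0.361531)
  = −0.75 × (-1.017407) = 0.763055 substitutions/site.

0.7631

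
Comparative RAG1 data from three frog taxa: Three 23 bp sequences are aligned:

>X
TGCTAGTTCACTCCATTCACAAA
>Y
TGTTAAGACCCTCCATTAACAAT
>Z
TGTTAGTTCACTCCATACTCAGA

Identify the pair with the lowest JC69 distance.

X–Y: 7/23 differ, p = 0.304, d = 0.390.
X–Z: 4/23 differ, p = 0.174, d = 0.198.
Y–Z: 9/23 differ, p = 0.391, d = 0.553.
The smallest distance is between X and Z.

X and Z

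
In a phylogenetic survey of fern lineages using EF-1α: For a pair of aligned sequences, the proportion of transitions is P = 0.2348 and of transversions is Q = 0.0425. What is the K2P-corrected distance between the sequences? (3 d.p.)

0.381

Under the Kimura two-parameter model, d = −½ ln(1 − 2P − Q) − ¼ ln(1 − 2Q).
1 − 2P − Q = 0.4879, giving −½ ln(0.4879) = 0.358822.
1 − 2Q = 0.915, giving −¼ ln(0.915) = 0.022208.
d = 0.358822 + 0.022208 = 0.381030.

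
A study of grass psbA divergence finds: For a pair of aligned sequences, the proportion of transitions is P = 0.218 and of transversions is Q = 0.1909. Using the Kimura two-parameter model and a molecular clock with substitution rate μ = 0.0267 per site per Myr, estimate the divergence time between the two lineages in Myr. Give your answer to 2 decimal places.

11.48

Under the Kimura two-parameter model, d = −½ ln(1 − 2P − Q) − ¼ ln(1 − 2Q).
1 − 2P − Q = 0.3731, giving −½ ln(0.3731) = 0.492954.
1 − 2Q = 0.6182, giving −¼ ln(0.6182) = 0.120236.
d = 0.492954 + 0.120236 = 0.613190.
Under a molecular clock d = 2μt, so t = d/(2μ) = 0.613190 / (2 × 0.0267) = 11.48 Myr.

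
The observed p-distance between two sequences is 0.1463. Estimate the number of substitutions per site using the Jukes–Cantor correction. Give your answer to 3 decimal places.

d = −(3/4) ln(1 − 4p/3) = −0.75 ln(1 − 0.195067) = −0.75 ln(0.804933)
  = −0.75 × (-0.216996) = 0.162747 substitutions/site.

0.163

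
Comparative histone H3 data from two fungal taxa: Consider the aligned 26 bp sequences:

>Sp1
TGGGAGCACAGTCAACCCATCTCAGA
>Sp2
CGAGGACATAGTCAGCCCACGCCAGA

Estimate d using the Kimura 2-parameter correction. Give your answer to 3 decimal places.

0.550

Of 26 sites, 8 differences are transitions and 1 are transversions, so P = 8/26 ≈ 0.307692 and Q = 1/26 ≈ 0.038462.
Under the Kimura two-parameter model, d = −½ ln(1 − 2P − Q) − ¼ ln(1 − 2Q).
1 − 2P − Q = 0.346154, giving −½ ln(0.346154) = 0.530436.
1 − 2Q = 0.923076, giving −¼ ln(0.923076) = 0.020011.
d = 0.530436 + 0.020011 = 0.550447.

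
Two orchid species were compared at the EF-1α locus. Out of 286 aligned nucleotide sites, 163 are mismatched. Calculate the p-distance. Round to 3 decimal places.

0.570

p = 163/286 = 0.569930… ≈ 0.570 (to 3 d.p.).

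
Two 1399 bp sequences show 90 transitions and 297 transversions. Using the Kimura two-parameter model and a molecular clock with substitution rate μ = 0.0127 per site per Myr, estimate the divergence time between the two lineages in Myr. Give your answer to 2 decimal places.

P = 90/1399 ≈ 0.064332 and Q = 297/1399 ≈ 0.212294.
Under the Kimura two-parameter model, d = −½ ln(1 − 2P − Q) − ¼ ln(1 − 2Q).
1 − 2P − Q = 0.659042, giving −½ ln(0.659042) = 0.208484.
1 − 2Q = 0.575412, giving −¼ ln(0.575412) = 0.138167.
d = 0.208484 + 0.138167 = 0.346651.
Under a molecular clock d = 2μt, so t = d/(2μ) = 0.346651 / (2 × 0.0127) = 13.65 Myr.

13.65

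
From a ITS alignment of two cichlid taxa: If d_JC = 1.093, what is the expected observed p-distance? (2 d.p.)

0.58

p = (3/4)(1 − e^(−4d/3)) = 0.75 × (1 − e^(-1.457333)) = 0.75 × (1 − 0.232856) = 0.575358.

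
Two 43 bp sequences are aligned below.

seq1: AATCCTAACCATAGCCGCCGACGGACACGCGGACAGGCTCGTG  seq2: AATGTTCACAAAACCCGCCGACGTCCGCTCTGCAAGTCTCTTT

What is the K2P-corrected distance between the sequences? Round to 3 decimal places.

Of 43 sites, 2 differences are transitions and 14 are transversions, so P = 2/43 ≈ 0.046512 and Q = 14/43 ≈ 0.325581.
Under the Kimura two-parameter model, d = −½ ln(1 − 2P − Q) − ¼ ln(1 − 2Q).
1 − 2P − Q = 0.581395, giving −½ ln(0.581395) = 0.271162.
1 − 2Q = 0.348838, giving −¼ ln(0.348838) = 0.263287.
d = 0.271162 + 0.263287 = 0.534449.

0.534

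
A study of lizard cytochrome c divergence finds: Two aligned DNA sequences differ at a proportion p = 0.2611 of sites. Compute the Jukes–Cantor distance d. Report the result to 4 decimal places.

d = −(3/4) ln(1 − 4p/3) = −0.75 ln(1 − 0.348133) = −0.75 ln(0.651867)
  = −0.75 × (-0.427915) = 0.320936 substitutions/site.

0.3209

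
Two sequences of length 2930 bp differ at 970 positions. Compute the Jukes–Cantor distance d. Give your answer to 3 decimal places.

0.437

p = 970/2930 ≈ 0.331058.
d = −(3/4) ln(1 − 4p/3) = −0.75 ln(1 − 0.441411) = −0.75 ln(0.558589)
  = −0.75 × (-0.582341) = 0.436756 substitutions/site.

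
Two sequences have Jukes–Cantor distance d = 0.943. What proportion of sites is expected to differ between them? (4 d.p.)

p = (3/4)(1 − e^(−4d/3)) = 0.75 × (1 − e^(-1.257333)) = 0.75 × (1 − 0.284412) = 0.536691.

0.5367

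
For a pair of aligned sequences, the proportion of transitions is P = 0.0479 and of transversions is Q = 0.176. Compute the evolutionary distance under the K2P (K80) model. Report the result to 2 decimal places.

0.27

Under the Kimura two-parameter model, d = −½ ln(1 − 2P − Q) − ¼ ln(1 − 2Q).
1 − 2P − Q = 0.7282, giving −½ ln(0.7282) = 0.158590.
1 − 2Q = 0.648, giving −¼ ln(0.648) = 0.108466.
d = 0.158590 + 0.108466 = 0.267056.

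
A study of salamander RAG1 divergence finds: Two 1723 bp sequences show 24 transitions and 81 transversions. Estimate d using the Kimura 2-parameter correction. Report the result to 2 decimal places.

P = 24/1723 ≈ 0.013929 and Q = 81/1723 ≈ 0.047011.
Under the Kimura two-parameter model, d = −½ ln(1 − 2P − Q) − ¼ ln(1 − 2Q).
1 − 2P − Q = 0.925131, giving −½ ln(0.925131) = 0.038910.
1 − 2Q = 0.905978, giving −¼ ln(0.905978) = 0.024685.
d = 0.038910 + 0.024685 = 0.063595.

0.06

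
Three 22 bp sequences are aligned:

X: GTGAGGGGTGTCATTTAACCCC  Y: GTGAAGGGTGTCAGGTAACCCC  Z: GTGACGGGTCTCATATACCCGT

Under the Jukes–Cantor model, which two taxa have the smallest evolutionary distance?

X and Y

X–Y: 3/22 differ, p = 0.136, d = 0.151.
X–Z: 6/22 differ, p = 0.273, d = 0.339.
Y–Z: 7/22 differ, p = 0.318, d = 0.414.
The smallest distance is between X and Y.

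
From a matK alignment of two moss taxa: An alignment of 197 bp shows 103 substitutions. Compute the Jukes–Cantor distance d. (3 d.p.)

0.896

p = 103/197 ≈ 0.522843.
d = −(3/4) ln(1 − 4p/3) = −0.75 ln(1 − 0.697124) = −0.75 ln(0.302876)
  = −0.75 × (-1.194432) = 0.895824 substitutions/site.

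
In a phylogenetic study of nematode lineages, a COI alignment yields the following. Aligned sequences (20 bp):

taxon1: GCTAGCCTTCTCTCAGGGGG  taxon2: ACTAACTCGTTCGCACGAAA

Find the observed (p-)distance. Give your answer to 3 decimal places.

The sequences differ at 11 of 20 positions.
p = 11/20 = 0.550.

0.550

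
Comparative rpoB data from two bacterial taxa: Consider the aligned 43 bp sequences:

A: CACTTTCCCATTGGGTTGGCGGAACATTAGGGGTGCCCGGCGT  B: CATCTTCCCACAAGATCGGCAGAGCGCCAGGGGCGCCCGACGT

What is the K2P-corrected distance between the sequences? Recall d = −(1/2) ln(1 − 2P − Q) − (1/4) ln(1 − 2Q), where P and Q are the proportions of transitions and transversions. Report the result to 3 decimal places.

0.506

Of 43 sites, 13 differences are transitions and 1 are transversions, so P = 13/43 ≈ 0.302326 and Q = 1/43 ≈ 0.023256.
Under the Kimura two-parameter model, d = −½ ln(1 − 2P − Q) − ¼ ln(1 − 2Q).
1 − 2P − Q = 0.372092, giving −½ ln(0.372092) = 0.494307.
1 − 2Q = 0.953488, giving −¼ ln(0.953488) = 0.011907.
d = 0.494307 + 0.011907 = 0.506214.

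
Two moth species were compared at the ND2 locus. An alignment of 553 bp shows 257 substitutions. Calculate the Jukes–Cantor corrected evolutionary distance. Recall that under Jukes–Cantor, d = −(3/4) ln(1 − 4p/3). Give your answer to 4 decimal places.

0.7250

p = 257/553 ≈ 0.464738.
d = −(3/4) ln(1 − 4p/3) = −0.75 ln(1 − 0.619651) = −0.75 ln(0.380349)
  = −0.75 × (-0.966666) = 0.725000 substitutions/site.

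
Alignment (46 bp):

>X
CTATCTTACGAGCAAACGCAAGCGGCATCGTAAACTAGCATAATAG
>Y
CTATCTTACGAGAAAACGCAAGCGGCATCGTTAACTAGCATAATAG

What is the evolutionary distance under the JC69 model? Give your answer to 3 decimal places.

0.045

The sequences differ at 2 of 46 sites (13, 32), so p = 2/46 ≈ 0.043478.
d = −(3/4) ln(1 − 4p/3) = −0.75 ln(1 − 0.057971) = −0.75 ln(0.942029)
  = −0.75 × (-0.059719) = 0.044789 substitutions/site.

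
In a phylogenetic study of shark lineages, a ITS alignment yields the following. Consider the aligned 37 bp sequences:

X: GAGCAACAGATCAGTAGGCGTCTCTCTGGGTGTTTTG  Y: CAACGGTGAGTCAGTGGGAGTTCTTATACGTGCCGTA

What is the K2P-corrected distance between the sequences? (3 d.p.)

1.538

Of 37 sites, 15 differences are transitions and 5 are transversions, so P = 15/37 ≈ 0.405405 and Q = 5/37 ≈ 0.135135.
Under the Kimura two-parameter model, d = −½ ln(1 − 2P − Q) − ¼ ln(1 − 2Q).
1 − 2P − Q = 0.054055, giving −½ ln(0.054055) = 1.458877.
1 − 2Q = 0.72973, giving −¼ ln(0.72973) = 0.078770.
d = 1.458877 + 0.078770 = 1.537647.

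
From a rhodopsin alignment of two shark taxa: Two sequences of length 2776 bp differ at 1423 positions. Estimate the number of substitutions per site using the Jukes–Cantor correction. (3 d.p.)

p = 1423/2776 ≈ 0.512608.
d = −(3/4) ln(1 − 4p/3) = −0.75 ln(1 − 0.683477) = −0.75 ln(0.316523)
  = −0.75 × (-1.150359) = 0.862769 substitutions/site.

0.863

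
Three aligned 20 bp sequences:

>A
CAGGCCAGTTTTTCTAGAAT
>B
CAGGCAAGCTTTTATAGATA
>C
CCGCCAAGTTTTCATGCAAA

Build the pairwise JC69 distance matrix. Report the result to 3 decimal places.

d(A,B) = 0.304, d(A,C) = 0.572, d(B,C) = 0.471

A–B: 5/20 sites differ → p = 0.25, d = −0.75 ln(1 − 0.333333) = 0.304098 ≈ 0.304.
A–C: 8/20 sites differ → p = 0.4, d = −0.75 ln(1 − 0.533333) = 0.571605 ≈ 0.572.
B–C: 7/20 sites differ → p = 0.35, d = −0.75 ln(1 − 0.466667) = 0.471457 ≈ 0.471.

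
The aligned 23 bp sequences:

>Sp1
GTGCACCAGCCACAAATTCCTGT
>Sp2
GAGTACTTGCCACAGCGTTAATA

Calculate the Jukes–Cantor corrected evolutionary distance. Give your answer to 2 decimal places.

The sequences differ at 12 of 23 sites, so p = 12/23 ≈ 0.521739.
d = −(3/4) ln(1 − 4p/3) = −0.75 ln(1 − 0.695652) = −0.75 ln(0.304348)
  = −0.75 × (-1.189583) = 0.892187 substitutions/site.

0.89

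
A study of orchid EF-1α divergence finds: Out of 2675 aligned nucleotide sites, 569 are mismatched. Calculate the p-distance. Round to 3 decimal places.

p = 569/2675 = 0.212710… ≈ 0.213 (to 3 d.p.).

0.213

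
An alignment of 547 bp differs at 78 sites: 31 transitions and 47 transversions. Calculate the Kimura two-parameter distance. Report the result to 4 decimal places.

0.1583

P = 31/547 ≈ 0.056673 and Q = 47/547 ≈ 0.085923.
Under the Kimura two-parameter model, d = −½ ln(1 − 2P − Q) − ¼ ln(1 − 2Q).
1 − 2P − Q = 0.800731, giving −½ ln(0.800731) = 0.111115.
1 − 2Q = 0.828154, giving −¼ ln(0.828154) = 0.047139.
d = 0.111115 + 0.047139 = 0.158254.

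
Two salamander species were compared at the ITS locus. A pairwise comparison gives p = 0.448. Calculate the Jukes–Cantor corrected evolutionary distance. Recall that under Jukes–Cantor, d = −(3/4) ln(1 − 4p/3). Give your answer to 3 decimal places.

d = −(3/4) ln(1 − 4p/3) = −0.75 ln(1 − 0.597333) = −0.75 ln(0.402667)
  = −0.75 × (-0.909645) = 0.682234 substitutions/site.

0.682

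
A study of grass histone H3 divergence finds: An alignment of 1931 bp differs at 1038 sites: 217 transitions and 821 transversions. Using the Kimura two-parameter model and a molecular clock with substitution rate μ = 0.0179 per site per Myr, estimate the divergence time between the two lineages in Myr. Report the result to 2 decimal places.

27.92

P = 217/1931 ≈ 0.112377 and Q = 821/1931 ≈ 0.425168.
Under the Kimura two-parameter model, d = −½ ln(1 − 2P − Q) − ¼ ln(1 − 2Q).
1 − 2P − Q = 0.350078, giving −½ ln(0.350078) = 0.524800.
1 − 2Q = 0.149664, giving −¼ ln(0.149664) = 0.474841.
d = 0.524800 + 0.474841 = 0.999641.
Under a molecular clock d = 2μt, so t = d/(2μ) = 0.999641 / (2 × 0.0179) = 27.92 Myr.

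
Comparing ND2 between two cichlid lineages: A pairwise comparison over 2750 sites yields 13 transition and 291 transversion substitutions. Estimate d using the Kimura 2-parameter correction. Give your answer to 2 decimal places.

P = 13/2750 ≈ 0.004727 and Q = 291/2750 ≈ 0.105818.
Under the Kimura two-parameter model, d = −½ ln(1 − 2P − Q) − ¼ ln(1 − 2Q).
1 − 2P − Q = 0.884728, giving −½ ln(0.884728) = 0.061238.
1 − 2Q = 0.788364, giving −¼ ln(0.788364) = 0.059449.
d = 0.061238 + 0.059449 = 0.120687.

0.12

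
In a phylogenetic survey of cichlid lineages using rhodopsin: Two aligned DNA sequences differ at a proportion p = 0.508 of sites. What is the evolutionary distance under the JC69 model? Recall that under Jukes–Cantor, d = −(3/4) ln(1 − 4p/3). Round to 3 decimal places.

0.848

d = −(3/4) ln(1 − 4p/3) = −0.75 ln(1 − 0.677333) = −0.75 ln(0.322667)
  = −0.75 × (-1.131134) = 0.848351 substitutions/site.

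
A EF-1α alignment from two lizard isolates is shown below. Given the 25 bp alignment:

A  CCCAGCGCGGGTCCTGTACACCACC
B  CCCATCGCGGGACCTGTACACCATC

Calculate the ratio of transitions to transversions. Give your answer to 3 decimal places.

Transitions are A↔G and C↔T; transversions are all other mismatches.
Transitions: 1. Transversions: 2.
R = 1/2 = 0.500.

0.500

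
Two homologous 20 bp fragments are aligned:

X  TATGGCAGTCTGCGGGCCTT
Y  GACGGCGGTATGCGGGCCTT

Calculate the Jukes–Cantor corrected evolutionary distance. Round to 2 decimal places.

The sequences differ at 4 of 20 sites (1, 3, 7, 10), so p = 4/20 = 0.2.
d = −(3/4) ln(1 − 4p/3) = −0.75 ln(1 − 0.266667) = −0.75 ln(0.733333)
  = −0.75 × (-0.310155) = 0.232616 substitutions/site.

0.23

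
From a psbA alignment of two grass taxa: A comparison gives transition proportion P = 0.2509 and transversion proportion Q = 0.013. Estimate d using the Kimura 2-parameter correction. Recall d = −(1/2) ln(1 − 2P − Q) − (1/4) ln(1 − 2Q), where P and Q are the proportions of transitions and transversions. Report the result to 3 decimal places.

0.368

Under the Kimura two-parameter model, d = −½ ln(1 − 2P − Q) − ¼ ln(1 − 2Q).
1 − 2P − Q = 0.4852, giving −½ ln(0.4852) = 0.361597.
1 − 2Q = 0.974, giving −¼ ln(0.974) = 0.006586.
d = 0.361597 + 0.006586 = 0.368183.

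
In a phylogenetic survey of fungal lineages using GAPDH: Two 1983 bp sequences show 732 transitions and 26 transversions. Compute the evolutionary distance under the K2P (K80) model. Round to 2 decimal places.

0.70

P = 732/1983 ≈ 0.369138 and Q = 26/1983 ≈ 0.013111.
Under the Kimura two-parameter model, d = −½ ln(1 − 2P − Q) − ¼ ln(1 − 2Q).
1 − 2P − Q = 0.248613, giving −½ ln(0.248613) = 0.695929.
1 − 2Q = 0.973778, giving −¼ ln(0.973778) = 0.006643.
d = 0.695929 + 0.006643 = 0.702572.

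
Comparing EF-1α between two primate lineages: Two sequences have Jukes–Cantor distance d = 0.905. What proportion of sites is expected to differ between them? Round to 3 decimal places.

p = (3/4)(1 − e^(−4d/3)) = 0.75 × (1 − e^(-1.206667)) = 0.75 × (1 − 0.299193) = 0.525605.

0.526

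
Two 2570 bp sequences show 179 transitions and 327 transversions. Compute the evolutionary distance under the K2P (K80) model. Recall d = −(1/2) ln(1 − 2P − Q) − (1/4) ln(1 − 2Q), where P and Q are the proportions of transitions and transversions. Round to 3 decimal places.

0.228

P = 179/2570 ≈ 0.06965 and Q = 327/2570 ≈ 0.127237.
Under the Kimura two-parameter model, d = −½ ln(1 − 2P − Q) − ¼ ln(1 − 2Q).
1 − 2P − Q = 0.733463, giving −½ ln(0.733463) = 0.154989.
1 − 2Q = 0.745526, giving −¼ ln(0.745526) = 0.073416.
d = 0.154989 + 0.073416 = 0.228405.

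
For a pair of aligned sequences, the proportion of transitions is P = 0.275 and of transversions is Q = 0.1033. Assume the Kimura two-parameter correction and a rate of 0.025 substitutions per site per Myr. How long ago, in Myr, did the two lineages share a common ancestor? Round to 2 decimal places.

Under the Kimura two-parameter model, d = −½ ln(1 − 2P − Q) − ¼ ln(1 − 2Q).
1 − 2P − Q = 0.3467, giving −½ ln(0.3467) = 0.529648.
1 − 2Q = 0.7934, giving −¼ ln(0.7934) = 0.057857.
d = 0.529648 + 0.057857 = 0.587505.
Under a molecular clock d = 2μt, so t = d/(2μ) = 0.587505 / (2 × 0.025) = 11.75 Myr.

11.75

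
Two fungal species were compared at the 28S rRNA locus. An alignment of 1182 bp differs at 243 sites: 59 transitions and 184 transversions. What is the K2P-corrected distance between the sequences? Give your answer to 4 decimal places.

0.2408

P = 59/1182 ≈ 0.049915 and Q = 184/1182 ≈ 0.155668.
Under the Kimura two-parameter model, d = −½ ln(1 − 2P − Q) − ¼ ln(1 − 2Q).
1 − 2P − Q = 0.744502, giving −½ ln(0.744502) = 0.147520.
1 − 2Q = 0.688664, giving −¼ ln(0.688664) = 0.093250.
d = 0.147520 + 0.093250 = 0.240770.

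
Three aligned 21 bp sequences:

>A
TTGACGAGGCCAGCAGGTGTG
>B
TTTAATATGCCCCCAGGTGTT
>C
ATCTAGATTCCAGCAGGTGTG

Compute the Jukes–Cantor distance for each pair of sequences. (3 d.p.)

d(A,B) = 0.441, d(A,C) = 0.360, d(B,C) = 0.532

A–B: 7/21 sites differ → p ≈ 0.333333, d = −0.75 ln(1 − 0.444444) = 0.440839 ≈ 0.441.
A–C: 6/21 sites differ → p ≈ 0.285714, d = −0.75 ln(1 − 0.380952) = 0.359679 ≈ 0.360.
B–C: 8/21 sites differ → p ≈ 0.380952, d = −0.75 ln(1 − 0.507936) = 0.531860 ≈ 0.532.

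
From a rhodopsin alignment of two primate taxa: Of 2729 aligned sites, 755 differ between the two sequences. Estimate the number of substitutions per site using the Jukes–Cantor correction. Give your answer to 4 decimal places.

0.3452

p = 755/2729 ≈ 0.276658.
d = −(3/4) ln(1 − 4p/3) = −0.75 ln(1 − 0.368877) = −0.75 ln(0.631123)
  = −0.75 × (-0.460255) = 0.345191 substitutions/site.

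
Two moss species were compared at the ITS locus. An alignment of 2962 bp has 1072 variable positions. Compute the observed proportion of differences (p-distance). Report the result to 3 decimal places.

0.362

p = 1072/2962 = 0.361917… ≈ 0.362 (to 3 d.p.).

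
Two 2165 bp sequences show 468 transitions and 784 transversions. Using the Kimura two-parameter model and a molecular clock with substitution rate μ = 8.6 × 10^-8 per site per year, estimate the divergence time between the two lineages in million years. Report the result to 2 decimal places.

6.47

P = 468/2165 ≈ 0.216166 and Q = 784/2165 ≈ 0.362125.
Under the Kimura two-parameter model, d = −½ ln(1 − 2P − Q) − ¼ ln(1 − 2Q).
1 − 2P − Q = 0.205543, giving −½ ln(0.205543) = 0.791050.
1 − 2Q = 0.27575, giving −¼ ln(0.27575) = 0.322065.
d = 0.791050 + 0.322065 = 1.113115.
Under a molecular clock d = 2μt, so t = d/(2μ) = 1.113115 / (2 × 8.6 × 10^-8) = 6.47 million years.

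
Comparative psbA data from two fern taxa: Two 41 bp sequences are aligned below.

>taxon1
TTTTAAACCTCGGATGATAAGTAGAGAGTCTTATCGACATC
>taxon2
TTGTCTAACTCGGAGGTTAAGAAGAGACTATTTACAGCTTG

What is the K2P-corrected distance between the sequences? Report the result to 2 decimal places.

Of 41 sites, 2 differences are transitions and 13 are transversions, so P = 2/41 ≈ 0.04878 and Q = 13/41 ≈ 0.317073.
Under the Kimura two-parameter model, d = −½ ln(1 − 2P − Q) − ¼ ln(1 − 2Q).
1 − 2P − Q = 0.585367, giving −½ ln(0.585367) = 0.267758.
1 − 2Q = 0.365854, giving −¼ ln(0.365854) = 0.251380.
d = 0.267758 + 0.251380 = 0.519138.

0.52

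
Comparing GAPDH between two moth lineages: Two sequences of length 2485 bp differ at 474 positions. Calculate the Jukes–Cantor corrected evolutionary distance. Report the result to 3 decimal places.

p = 474/2485 ≈ 0.190744.
d = −(3/4) ln(1 − 4p/3) = −0.75 ln(1 − 0.254325) = −0.75 ln(0.745675)
  = −0.75 × (-0.293465) = 0.220099 substitutions/site.

0.220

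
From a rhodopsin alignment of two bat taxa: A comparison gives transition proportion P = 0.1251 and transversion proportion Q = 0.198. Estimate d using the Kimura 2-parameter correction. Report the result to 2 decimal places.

0.42

Under the Kimura two-parameter model, d = −½ ln(1 − 2P − Q) − ¼ ln(1 − 2Q).
1 − 2P − Q = 0.5518, giving −½ ln(0.5518) = 0.297285.
1 − 2Q = 0.604, giving −¼ ln(0.604) = 0.126045.
d = 0.297285 + 0.126045 = 0.423330.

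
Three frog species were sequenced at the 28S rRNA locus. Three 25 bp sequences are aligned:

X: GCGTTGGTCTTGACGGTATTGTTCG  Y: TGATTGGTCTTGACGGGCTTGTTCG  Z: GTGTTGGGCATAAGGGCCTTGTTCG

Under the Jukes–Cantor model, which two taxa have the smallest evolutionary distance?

X–Y: 5/25 differ, p = 0.200, d = 0.233.
X–Z: 7/25 differ, p = 0.280, d = 0.351.
Y–Z: 8/25 differ, p = 0.320, d = 0.417.
The smallest distance is between X and Y.

X and Y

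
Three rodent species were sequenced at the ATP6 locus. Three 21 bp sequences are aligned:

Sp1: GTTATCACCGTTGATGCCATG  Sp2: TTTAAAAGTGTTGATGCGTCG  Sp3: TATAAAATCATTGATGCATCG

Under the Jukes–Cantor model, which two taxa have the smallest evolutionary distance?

Sp1–Sp2: 8/21 differ, p = 0.381, d = 0.532.
Sp1–Sp3: 9/21 differ, p = 0.429, d = 0.635.
Sp2–Sp3: 5/21 differ, p = 0.238, d = 0.286.
The smallest distance is between Sp2 and Sp3.

Sp2 and Sp3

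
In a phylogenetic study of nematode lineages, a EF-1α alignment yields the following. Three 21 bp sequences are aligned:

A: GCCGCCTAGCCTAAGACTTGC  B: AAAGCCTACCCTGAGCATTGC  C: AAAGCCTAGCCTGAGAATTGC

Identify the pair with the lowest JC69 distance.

B and C

A–B: 7/21 differ, p = 0.333, d = 0.441.
A–C: 5/21 differ, p = 0.238, d = 0.286.
B–C: 2/21 differ, p = 0.095, d = 0.102.
The smallest distance is between B and C.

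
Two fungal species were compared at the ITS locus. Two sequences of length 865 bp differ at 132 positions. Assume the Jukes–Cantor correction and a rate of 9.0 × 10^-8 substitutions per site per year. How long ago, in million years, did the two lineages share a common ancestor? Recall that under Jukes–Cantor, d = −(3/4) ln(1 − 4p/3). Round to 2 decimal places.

0.95

p = 132/865 ≈ 0.152601.
d = −(3/4) ln(1 − 4p/3) = −0.75 ln(1 − 0.203468) = −0.75 ln(0.796532)
  = −0.75 × (-0.227488) = 0.170616 substitutions/site.
Under a molecular clock d = 2μt, so t = d/(2μ) = 0.170616 / (2 × 9.0 × 10^-8) = 0.95 million years.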